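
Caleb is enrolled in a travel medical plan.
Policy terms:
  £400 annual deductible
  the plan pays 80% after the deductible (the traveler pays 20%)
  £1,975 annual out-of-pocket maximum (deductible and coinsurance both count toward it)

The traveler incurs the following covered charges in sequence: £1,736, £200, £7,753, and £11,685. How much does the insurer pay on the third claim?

Claim 1 (£1,736): deductible takes £400, £1,336 remains; coinsurance £1,336 × 20% = £267.20. Traveler pays £667.20; OOP now £667.20. Plan pays £1,736 − £667.20 = £1,068.80.
Claim 2 (£200): deductible already satisfied, so traveler's share is 20% × £200 = £40. Traveler owes £40 (running OOP £707.20). Plan pays £200 − £40 = £160.
Claim 3 (£7,753): 20% coinsurance on £7,753 = £1,550.60. OOP would hit £2,257.80 > £1,975, so the cap limits the traveler to £1,975 − £707.20 = £1,267.80. Plan pays £7,753 − £1,267.80 = £6,485.20.

£6,485.20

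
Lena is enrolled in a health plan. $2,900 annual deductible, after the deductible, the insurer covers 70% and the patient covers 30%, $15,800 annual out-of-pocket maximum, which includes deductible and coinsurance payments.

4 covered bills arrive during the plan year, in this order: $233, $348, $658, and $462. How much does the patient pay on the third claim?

$658

Bill 1, $233: all of it applies to the deductible. Cost to patient: $233. OOP to date $233.
Bill 2, $348: fully absorbed by the deductible. Patient owes $348 (running OOP $581).
Bill 3, $658: all of it applies to the deductible. Patient pays $658; OOP now $1,239.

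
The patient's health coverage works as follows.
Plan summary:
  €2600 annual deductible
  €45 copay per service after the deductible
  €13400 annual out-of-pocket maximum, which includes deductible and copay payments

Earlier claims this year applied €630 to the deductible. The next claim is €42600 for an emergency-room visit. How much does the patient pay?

€630 of the €2600 deductible is already met, leaving €1970.
After the €1970 deductible portion, €42600 − €1970 = €40630 is subject to the copay.
Copay on this service: €45.
Patient responsibility before any cap: €1970 + €45 = €2015.
Cumulative spending €630 + €2015 = €2645 stays under the €13400 maximum.

€2015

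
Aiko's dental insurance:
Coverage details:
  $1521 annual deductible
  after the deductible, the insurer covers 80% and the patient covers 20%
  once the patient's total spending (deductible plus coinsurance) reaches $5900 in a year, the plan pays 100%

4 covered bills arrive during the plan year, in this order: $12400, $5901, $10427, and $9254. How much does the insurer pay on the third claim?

$9404

Claim 1 ($12400): $1521 finishes the deductible; $10879 goes to coinsurance; patient's 20% is $2175.80. Patient pays $3696.80; OOP now $3696.80. Insurer: $12400 − $3696.80 = $8703.20.
Claim 2 ($5901): 20% coinsurance on $5901 = $1180.20. Patient owes $1180.20 (running OOP $4877). Plan pays $5901 − $1180.20 = $4720.80.
Claim 3 ($10427): deductible already satisfied, so patient's share is 20% × $10427 = $2085.40. Adding that to $4877 gives $6962.40, past the $5900 cap; patient pays only $5900 − $4877 = $1023. Insurer: $10427 − $1023 = $9404.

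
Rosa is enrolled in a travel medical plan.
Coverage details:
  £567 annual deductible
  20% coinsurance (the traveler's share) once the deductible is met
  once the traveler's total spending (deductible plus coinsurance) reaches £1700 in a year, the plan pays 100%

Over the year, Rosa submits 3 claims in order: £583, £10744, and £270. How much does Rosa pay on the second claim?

#1 (£583): £567 finishes the deductible; £16 goes to coinsurance; 20% of £16 = £3.20. Traveler pays £570.20; OOP now £570.20.
#2 (£10744): deductible already satisfied, so traveler's share is 20% × £10744 = £2148.80. That would push OOP to £2719, over the £1700 cap, so traveler pays £1700 − £570.20 = £1129.80.

£1129.80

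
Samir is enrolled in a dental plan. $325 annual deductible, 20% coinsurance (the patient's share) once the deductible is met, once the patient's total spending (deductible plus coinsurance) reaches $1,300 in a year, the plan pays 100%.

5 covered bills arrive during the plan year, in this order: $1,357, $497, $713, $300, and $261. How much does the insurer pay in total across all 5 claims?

$2,242.40

Claim 1 — $1,357: $325 finishes the deductible; $1,032 goes to coinsurance; patient's 20% is $206.40. Patient owes $531.40 (running OOP $531.40). Insurer: $1,357 − $531.40 = $825.60.
Claim 2 — $497: deductible met; 20% of $497 = $99.40. Patient pays $99.40; OOP now $630.80. Insurer: $497 − $99.40 = $397.60.
Claim 3 — $713: 20% coinsurance on $713 = $142.60. Patient owes $142.60 (running OOP $773.40). Plan pays $713 − $142.60 = $570.40.
Claim 4 — $300: deductible met; 20% of $300 = $60. Patient pays $60; OOP now $833.40. Plan pays $300 − $60 = $240.
Claim 5 — $261: deductible already satisfied, so patient's share is 20% × $261 = $52.20. Cost to patient: $52.20. OOP to date $885.60. Insurer: $261 − $52.20 = $208.80.
Insurer total = bills − patient's total = $3,128 − $885.60 = $2,242.40.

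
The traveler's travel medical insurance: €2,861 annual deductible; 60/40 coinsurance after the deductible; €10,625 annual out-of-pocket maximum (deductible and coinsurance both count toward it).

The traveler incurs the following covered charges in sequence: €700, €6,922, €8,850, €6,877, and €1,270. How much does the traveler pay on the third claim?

Claim 1 (€700): all of it applies to the deductible. Traveler owes €700 (running OOP €700).
Claim 2 (€6,922): €2,161 to deductible, leaving €4,761; 40% of €4,761 = €1,904.40. Traveler owes €4,065.40 (running OOP €4,765.40).
Claim 3 (€8,850): deductible already satisfied, so traveler's share is 40% × €8,850 = €3,540. Cost to traveler: €3,540. OOP to date €8,305.40.

€3,540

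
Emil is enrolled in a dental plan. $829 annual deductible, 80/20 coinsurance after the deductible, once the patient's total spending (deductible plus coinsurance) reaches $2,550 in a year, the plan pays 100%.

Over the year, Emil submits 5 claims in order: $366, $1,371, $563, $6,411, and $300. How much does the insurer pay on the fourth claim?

$5,128.80

Bill 1, $366: entire amount goes to the deductible. Patient owes $366 (running OOP $366). Plan pays $366 − $366 = $0.
Bill 2, $1,371: $463 finishes the deductible; $908 goes to coinsurance; coinsurance $908 × 20% = $181.60. Patient owes $644.60 (running OOP $1,010.60). Plan pays $1,371 − $644.60 = $726.40.
Bill 3, $563: 20% coinsurance on $563 = $112.60. Patient pays $112.60; OOP now $1,123.20. Insurer: $563 − $112.60 = $450.40.
Bill 4, $6,411: deductible met; 20% of $6,411 = $1,282.20. Cost to patient: $1,282.20. OOP to date $2,405.40. Plan pays $6,411 − $1,282.20 = $5,128.80.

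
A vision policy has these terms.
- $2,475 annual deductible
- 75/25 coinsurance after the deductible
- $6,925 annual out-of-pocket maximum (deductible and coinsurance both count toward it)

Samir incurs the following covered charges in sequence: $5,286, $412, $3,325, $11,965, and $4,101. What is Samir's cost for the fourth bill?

$2,813

#1 ($5,286): deductible takes $2,475, $2,811 remains; member's 25% is $702.75. Cost to member: $3,177.75. OOP to date $3,177.75.
#2 ($412): deductible met; 25% of $412 = $103. Member pays $103; OOP now $3,280.75.
#3 ($3,325): deductible already satisfied, so member's share is 25% × $3,325 = $831.25. Member pays $831.25; OOP now $4,112.
#4 ($11,965): deductible already satisfied, so member's share is 25% × $11,965 = $2,991.25. OOP would hit $7,103.25 > $6,925, so the cap limits the member to $6,925 − $4,112 = $2,813.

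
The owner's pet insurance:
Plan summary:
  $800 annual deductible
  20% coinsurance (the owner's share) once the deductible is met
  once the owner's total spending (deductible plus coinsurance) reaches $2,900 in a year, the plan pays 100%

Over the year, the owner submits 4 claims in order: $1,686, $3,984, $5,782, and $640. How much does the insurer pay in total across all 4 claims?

#1 ($1,686): deductible takes $800, $886 remains; coinsurance $886 × 20% = $177.20. Owner owes $977.20 (running OOP $977.20). Insurer: $1,686 − $977.20 = $708.80.
#2 ($3,984): 20% coinsurance on $3,984 = $796.80. Owner owes $796.80 (running OOP $1,774). Insurer: $3,984 − $796.80 = $3,187.20.
#3 ($5,782): deductible already satisfied, so owner's share is 20% × $5,782 = $1,156.40. That would push OOP to $2,930.40, over the $2,900 cap, so owner pays $2,900 − $1,774 = $1,126. Plan pays $5,782 − $1,126 = $4,656.
#4 ($640): deductible met; 20% of $640 = $128. OOP would hit $3,028 > $2,900, so the cap limits the owner to $2,900 − $2,900 = $0. Plan pays $640 − $0 = $640.
Insurer total: $708.80 + $3,187.20 + $4,656 + $640 = $9,192.

$9,192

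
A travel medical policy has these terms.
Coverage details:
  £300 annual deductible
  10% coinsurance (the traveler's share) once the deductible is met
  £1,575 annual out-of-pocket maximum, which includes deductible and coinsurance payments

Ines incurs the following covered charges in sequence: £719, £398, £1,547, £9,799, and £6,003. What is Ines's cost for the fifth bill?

£58.70

#1 (£719): £300 finishes the deductible; £419 goes to coinsurance; 10% of £419 = £41.90. Traveler pays £341.90; OOP now £341.90.
#2 (£398): 10% coinsurance on £398 = £39.80. Cost to traveler: £39.80. OOP to date £381.70.
#3 (£1,547): 10% coinsurance on £1,547 = £154.70. Traveler pays £154.70; OOP now £536.40.
#4 (£9,799): 10% coinsurance on £9,799 = £979.90. Traveler owes £979.90 (running OOP £1,516.30).
#5 (£6,003): 10% coinsurance on £6,003 = £600.30. Adding that to £1,516.30 gives £2,116.60, past the £1,575 cap; traveler pays only £1,575 − £1,516.30 = £58.70.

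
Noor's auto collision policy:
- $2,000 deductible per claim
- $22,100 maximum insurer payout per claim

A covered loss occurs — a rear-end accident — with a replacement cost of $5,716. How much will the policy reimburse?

Subtract the deductible: $5,716 − $2,000 = $3,716.
That's under the $22,100 cap, so the insurer reimburses the full $3,716.

$3,716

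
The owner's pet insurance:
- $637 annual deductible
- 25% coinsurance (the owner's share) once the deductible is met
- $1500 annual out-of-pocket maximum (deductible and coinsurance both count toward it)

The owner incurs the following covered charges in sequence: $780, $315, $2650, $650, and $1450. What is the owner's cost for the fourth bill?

Claim 1 ($780): $637 finishes the deductible; $143 goes to coinsurance; 25% of $143 = $35.75. Owner owes $672.75 (running OOP $672.75).
Claim 2 ($315): deductible met; 25% of $315 = $78.75. Owner owes $78.75 (running OOP $751.50).
Claim 3 ($2650): 25% coinsurance on $2650 = $662.50. Cost to owner: $662.50. OOP to date $1414.
Claim 4 ($650): deductible met; 25% of $650 = $162.50. That would push OOP to $1576.50, over the $1500 cap, so owner pays $1500 − $1414 = $86.

$86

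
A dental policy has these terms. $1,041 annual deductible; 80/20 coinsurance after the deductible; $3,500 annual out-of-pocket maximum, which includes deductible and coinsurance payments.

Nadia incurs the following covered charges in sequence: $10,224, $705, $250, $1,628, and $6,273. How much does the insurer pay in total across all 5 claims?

Bill 1, $10,224: $1,041 finishes the deductible; $9,183 goes to coinsurance; 20% of $9,183 = $1,836.60. Cost to patient: $2,877.60. OOP to date $2,877.60. Insurer: $10,224 − $2,877.60 = $7,346.40.
Bill 2, $705: deductible met; 20% of $705 = $141. Patient pays $141; OOP now $3,018.60. Plan pays $705 − $141 = $564.
Bill 3, $250: 20% coinsurance on $250 = $50. Cost to patient: $50. OOP to date $3,068.60. Plan pays $250 − $50 = $200.
Bill 4, $1,628: deductible met; 20% of $1,628 = $325.60. Patient owes $325.60 (running OOP $3,394.20). Plan pays $1,628 − $325.60 = $1,302.40.
Bill 5, $6,273: 20% coinsurance on $6,273 = $1,254.60. OOP would hit $4,648.80 > $3,500, so the cap limits the patient to $3,500 − $3,394.20 = $105.80. Insurer: $6,273 − $105.80 = $6,167.20.
Insurer total: $7,346.40 + $564 + $200 + $1,302.40 + $6,167.20 = $15,580.

$15,580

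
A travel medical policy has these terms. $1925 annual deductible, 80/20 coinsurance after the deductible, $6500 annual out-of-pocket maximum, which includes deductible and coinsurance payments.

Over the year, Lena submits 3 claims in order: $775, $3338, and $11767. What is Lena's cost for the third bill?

Bill 1, $775: all of it applies to the deductible. Cost to traveler: $775. OOP to date $775.
Bill 2, $3338: $1150 to deductible, leaving $2188; coinsurance $2188 × 20% = $437.60. Traveler owes $1587.60 (running OOP $2362.60).
Bill 3, $11767: deductible met; 20% of $11767 = $2353.40. Traveler pays $2353.40; OOP now $4716.

$2353.40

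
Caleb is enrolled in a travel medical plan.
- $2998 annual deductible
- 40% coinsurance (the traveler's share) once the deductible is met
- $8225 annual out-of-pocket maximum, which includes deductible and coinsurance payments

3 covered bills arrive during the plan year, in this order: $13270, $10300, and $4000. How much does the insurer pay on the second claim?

Claim 1 — $13270: $2998 finishes the deductible; $10272 goes to coinsurance; coinsurance $10272 × 40% = $4108.80. Cost to traveler: $7106.80. OOP to date $7106.80. Plan pays $13270 − $7106.80 = $6163.20.
Claim 2 — $10300: deductible already satisfied, so traveler's share is 40% × $10300 = $4120. OOP would hit $11226.80 > $8225, so the cap limits the traveler to $8225 − $7106.80 = $1118.20. Plan pays $10300 − $1118.20 = $9181.80.

$9181.80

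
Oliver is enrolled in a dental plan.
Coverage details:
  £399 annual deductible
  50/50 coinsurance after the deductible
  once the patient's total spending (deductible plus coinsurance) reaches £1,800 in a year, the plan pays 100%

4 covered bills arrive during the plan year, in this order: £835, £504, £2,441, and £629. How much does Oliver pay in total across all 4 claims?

£1,800

Bill 1, £835: £399 finishes the deductible; £436 goes to coinsurance; 50% of £436 = £218. Cost to patient: £617. OOP to date £617.
Bill 2, £504: deductible already satisfied, so patient's share is 50% × £504 = £252. Patient owes £252 (running OOP £869).
Bill 3, £2,441: deductible met; 50% of £2,441 = £1,220.50. Adding that to £869 gives £2,089.50, past the £1,800 cap; patient pays only £1,800 − £869 = £931.
Bill 4, £629: deductible met; 50% of £629 = £314.50. That would push OOP to £2,114.50, over the £1,800 cap, so patient pays £1,800 − £1,800 = £0.
Total paid by the patient: £617 + £252 + £931 + £0 = £1,800.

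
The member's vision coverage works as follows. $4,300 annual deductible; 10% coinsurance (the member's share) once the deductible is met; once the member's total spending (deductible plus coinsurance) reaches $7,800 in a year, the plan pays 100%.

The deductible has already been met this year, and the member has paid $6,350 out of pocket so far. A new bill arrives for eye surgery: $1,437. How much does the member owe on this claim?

The deductible is already satisfied, so the full bill goes to coinsurance.
Coinsurance: $1,437 × 10% = $143.70.
Total out-of-pocket so far would be $6,350 + $143.70 = $6,493.70, below the $7,800 cap — no reduction.

$143.70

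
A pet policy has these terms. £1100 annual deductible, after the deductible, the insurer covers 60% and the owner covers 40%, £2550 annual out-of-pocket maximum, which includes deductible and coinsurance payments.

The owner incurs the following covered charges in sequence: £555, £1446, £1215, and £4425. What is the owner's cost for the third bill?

£486

Claim 1 — £555: entire amount goes to the deductible. Owner owes £555 (running OOP £555).
Claim 2 — £1446: deductible takes £545, £901 remains; coinsurance £901 × 40% = £360.40. Cost to owner: £905.40. OOP to date £1460.40.
Claim 3 — £1215: deductible already satisfied, so owner's share is 40% × £1215 = £486. Owner owes £486 (running OOP £1946.40).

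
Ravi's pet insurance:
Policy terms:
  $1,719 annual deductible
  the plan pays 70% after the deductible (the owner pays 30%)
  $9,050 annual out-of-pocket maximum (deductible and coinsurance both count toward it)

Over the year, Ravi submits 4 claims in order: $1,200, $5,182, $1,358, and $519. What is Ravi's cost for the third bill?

$407.40

Bill 1, $1,200: all of it applies to the deductible. Owner pays $1,200; OOP now $1,200.
Bill 2, $5,182: $519 finishes the deductible; $4,663 goes to coinsurance; coinsurance $4,663 × 30% = $1,398.90. Cost to owner: $1,917.90. OOP to date $3,117.90.
Bill 3, $1,358: deductible already satisfied, so owner's share is 30% × $1,358 = $407.40. Cost to owner: $407.40. OOP to date $3,525.30.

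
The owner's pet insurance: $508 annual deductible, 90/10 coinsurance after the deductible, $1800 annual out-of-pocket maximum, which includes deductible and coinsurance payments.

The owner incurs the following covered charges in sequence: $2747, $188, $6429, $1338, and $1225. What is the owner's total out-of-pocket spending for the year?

Bill 1, $2747: $508 finishes the deductible; $2239 goes to coinsurance; 10% of $2239 = $223.90. Owner pays $731.90; OOP now $731.90.
Bill 2, $188: deductible already satisfied, so owner's share is 10% × $188 = $18.80. Owner owes $18.80 (running OOP $750.70).
Bill 3, $6429: 10% coinsurance on $6429 = $642.90. Owner pays $642.90; OOP now $1393.60.
Bill 4, $1338: deductible met; 10% of $1338 = $133.80. Owner pays $133.80; OOP now $1527.40.
Bill 5, $1225: deductible met; 10% of $1225 = $122.50. Owner pays $122.50; OOP now $1649.90.
Total paid by the owner: $731.90 + $18.80 + $642.90 + $133.80 + $122.50 = $1649.90.

$1649.90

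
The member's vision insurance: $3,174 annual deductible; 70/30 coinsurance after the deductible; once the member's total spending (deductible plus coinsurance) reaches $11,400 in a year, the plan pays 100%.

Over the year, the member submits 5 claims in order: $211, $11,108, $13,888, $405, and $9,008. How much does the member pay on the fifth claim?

Claim 1 — $211: all of it applies to the deductible. Cost to member: $211. OOP to date $211.
Claim 2 — $11,108: $2,963 finishes the deductible; $8,145 goes to coinsurance; coinsurance $8,145 × 30% = $2,443.50. Member owes $5,406.50 (running OOP $5,617.50).
Claim 3 — $13,888: deductible met; 30% of $13,888 = $4,166.40. Member pays $4,166.40; OOP now $9,783.90.
Claim 4 — $405: 30% coinsurance on $405 = $121.50. Cost to member: $121.50. OOP to date $9,905.40.
Claim 5 — $9,008: deductible already satisfied, so member's share is 30% × $9,008 = $2,702.40. That would push OOP to $12,607.80, over the $11,400 cap, so member pays $11,400 − $9,905.40 = $1,494.60.

$1,494.60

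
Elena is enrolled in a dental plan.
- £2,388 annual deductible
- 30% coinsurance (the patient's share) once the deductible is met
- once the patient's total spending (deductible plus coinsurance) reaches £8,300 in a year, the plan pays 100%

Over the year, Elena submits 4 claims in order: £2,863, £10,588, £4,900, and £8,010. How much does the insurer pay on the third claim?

Claim 1 (£2,863): deductible takes £2,388, £475 remains; coinsurance £475 × 30% = £142.50. Cost to patient: £2,530.50. OOP to date £2,530.50. Insurer: £2,863 − £2,530.50 = £332.50.
Claim 2 (£10,588): deductible met; 30% of £10,588 = £3,176.40. Patient pays £3,176.40; OOP now £5,706.90. Plan pays £10,588 − £3,176.40 = £7,411.60.
Claim 3 (£4,900): 30% coinsurance on £4,900 = £1,470. Patient owes £1,470 (running OOP £7,176.90). Insurer: £4,900 − £1,470 = £3,430.

£3,430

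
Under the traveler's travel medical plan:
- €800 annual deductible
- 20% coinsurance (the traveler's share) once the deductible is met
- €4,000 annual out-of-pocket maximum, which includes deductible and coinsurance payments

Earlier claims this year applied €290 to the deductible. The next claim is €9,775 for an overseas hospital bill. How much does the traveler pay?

€290 of the €800 deductible is already met, leaving €510.
The remaining €9,265 (= €9,775 − €510) moves to coinsurance.
Coinsurance: €9,265 × 20% = €1,853.
That puts the traveler's cost at €510 + €1,853 = €2,363 before any cap.
Year-to-date out-of-pocket becomes €290 + €2,363 = €2,653, still under the €4,000 maximum, so no cap applies.

€2,363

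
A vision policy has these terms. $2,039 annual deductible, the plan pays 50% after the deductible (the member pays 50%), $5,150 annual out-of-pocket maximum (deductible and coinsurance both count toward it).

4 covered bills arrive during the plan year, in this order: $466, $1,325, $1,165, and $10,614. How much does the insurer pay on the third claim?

Bill 1, $466: all of it applies to the deductible. Member owes $466 (running OOP $466). Plan pays $466 − $466 = $0.
Bill 2, $1,325: fully absorbed by the deductible. Member pays $1,325; OOP now $1,791. Plan pays $1,325 − $1,325 = $0.
Bill 3, $1,165: deductible takes $248, $917 remains; member's 50% is $458.50. Member owes $706.50 (running OOP $2,497.50). Insurer: $1,165 − $706.50 = $458.50.

$458.50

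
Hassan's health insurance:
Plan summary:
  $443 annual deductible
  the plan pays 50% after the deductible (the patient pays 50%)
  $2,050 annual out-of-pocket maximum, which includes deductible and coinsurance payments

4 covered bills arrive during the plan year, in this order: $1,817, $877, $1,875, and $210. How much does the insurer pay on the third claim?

$1,393.50

Claim 1 — $1,817: deductible takes $443, $1,374 remains; patient's 50% is $687. Patient owes $1,130 (running OOP $1,130). Plan pays $1,817 − $1,130 = $687.
Claim 2 — $877: deductible met; 50% of $877 = $438.50. Patient pays $438.50; OOP now $1,568.50. Plan pays $877 − $438.50 = $438.50.
Claim 3 — $1,875: deductible met; 50% of $1,875 = $937.50. OOP would hit $2,506 > $2,050, so the cap limits the patient to $2,050 − $1,568.50 = $481.50. Insurer: $1,875 − $481.50 = $1,393.50.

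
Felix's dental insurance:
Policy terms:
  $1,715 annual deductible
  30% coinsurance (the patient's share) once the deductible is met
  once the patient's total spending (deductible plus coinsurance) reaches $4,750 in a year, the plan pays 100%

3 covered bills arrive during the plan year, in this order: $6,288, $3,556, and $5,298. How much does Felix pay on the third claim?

#1 ($6,288): $1,715 finishes the deductible; $4,573 goes to coinsurance; coinsurance $4,573 × 30% = $1,371.90. Cost to patient: $3,086.90. OOP to date $3,086.90.
#2 ($3,556): deductible already satisfied, so patient's share is 30% × $3,556 = $1,066.80. Patient pays $1,066.80; OOP now $4,153.70.
#3 ($5,298): deductible already satisfied, so patient's share is 30% × $5,298 = $1,589.40. OOP would hit $5,743.10 > $4,750, so the cap limits the patient to $4,750 − $4,153.70 = $596.30.

$596.30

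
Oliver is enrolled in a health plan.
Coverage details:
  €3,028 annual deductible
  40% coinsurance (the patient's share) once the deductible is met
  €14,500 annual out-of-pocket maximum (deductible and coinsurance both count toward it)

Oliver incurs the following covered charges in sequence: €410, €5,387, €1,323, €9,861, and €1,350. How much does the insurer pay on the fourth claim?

Claim 1 — €410: fully absorbed by the deductible. Cost to patient: €410. OOP to date €410. Insurer: €410 − €410 = €0.
Claim 2 — €5,387: deductible takes €2,618, €2,769 remains; 40% of €2,769 = €1,107.60. Cost to patient: €3,725.60. OOP to date €4,135.60. Plan pays €5,387 − €3,725.60 = €1,661.40.
Claim 3 — €1,323: deductible met; 40% of €1,323 = €529.20. Patient owes €529.20 (running OOP €4,664.80). Insurer: €1,323 − €529.20 = €793.80.
Claim 4 — €9,861: deductible met; 40% of €9,861 = €3,944.40. Cost to patient: €3,944.40. OOP to date €8,609.20. Plan pays €9,861 − €3,944.40 = €5,916.60.

€5,916.60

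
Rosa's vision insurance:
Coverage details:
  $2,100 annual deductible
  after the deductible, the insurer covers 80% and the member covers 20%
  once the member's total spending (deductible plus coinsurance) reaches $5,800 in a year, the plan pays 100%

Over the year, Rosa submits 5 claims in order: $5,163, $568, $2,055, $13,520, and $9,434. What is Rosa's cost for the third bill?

Claim 1 ($5,163): $2,100 to deductible, leaving $3,063; coinsurance $3,063 × 20% = $612.60. Cost to member: $2,712.60. OOP to date $2,712.60.
Claim 2 ($568): 20% coinsurance on $568 = $113.60. Cost to member: $113.60. OOP to date $2,826.20.
Claim 3 ($2,055): 20% coinsurance on $2,055 = $411. Member owes $411 (running OOP $3,237.20).

$411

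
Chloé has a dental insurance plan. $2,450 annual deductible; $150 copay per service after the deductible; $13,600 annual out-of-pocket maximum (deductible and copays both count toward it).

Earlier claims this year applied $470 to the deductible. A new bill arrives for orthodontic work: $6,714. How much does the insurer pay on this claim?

$470 of the $2,450 deductible is already met, leaving $1,980.
That leaves $6,714 − $1,980 = $4,734 for the copay.
Copay on this service: $150.
That puts the patient's cost at $1,980 + $150 = $2,130 before any cap.
Cumulative spending $470 + $2,130 = $2,600 stays under the $13,600 maximum.
The plan picks up $6,714 − $2,130 = $4,584.

$4,584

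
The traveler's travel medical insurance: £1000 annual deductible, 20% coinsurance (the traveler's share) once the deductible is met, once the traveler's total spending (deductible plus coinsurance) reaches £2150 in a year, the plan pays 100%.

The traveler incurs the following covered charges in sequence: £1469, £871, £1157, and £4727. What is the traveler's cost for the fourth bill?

#1 (£1469): £1000 to deductible, leaving £469; coinsurance £469 × 20% = £93.80. Cost to traveler: £1093.80. OOP to date £1093.80.
#2 (£871): deductible already satisfied, so traveler's share is 20% × £871 = £174.20. Cost to traveler: £174.20. OOP to date £1268.
#3 (£1157): deductible already satisfied, so traveler's share is 20% × £1157 = £231.40. Cost to traveler: £231.40. OOP to date £1499.40.
#4 (£4727): deductible already satisfied, so traveler's share is 20% × £4727 = £945.40. That would push OOP to £2444.80, over the £2150 cap, so traveler pays £2150 − £1499.40 = £650.60.

£650.60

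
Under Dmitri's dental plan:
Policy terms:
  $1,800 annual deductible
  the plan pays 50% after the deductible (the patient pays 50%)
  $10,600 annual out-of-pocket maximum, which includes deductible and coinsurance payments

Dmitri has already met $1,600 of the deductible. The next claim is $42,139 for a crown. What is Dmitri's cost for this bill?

$1,600 of the $1,800 deductible is already met, leaving $200.
After the $200 deductible portion, $42,139 − $200 = $41,939 is subject to coinsurance.
Patient's 50% share of $41,939 is $20,969.50.
That puts the patient's cost at $200 + $20,969.50 = $21,169.50 before any cap.
That would bring total out-of-pocket to $22,769.50, past the $10,600 cap. The patient is capped at $10,600 − $1,600 = $9,000 on this claim.

$9,000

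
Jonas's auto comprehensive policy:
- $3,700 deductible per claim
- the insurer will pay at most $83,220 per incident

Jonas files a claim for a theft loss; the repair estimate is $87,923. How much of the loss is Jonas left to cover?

$4,703

After the deductible, $87,923 − $3,700 = $84,223 remains.
The $83,220 per-incident cap binds; insurer pays $83,220.
Out of pocket: $87,923 − $83,220 = $4,703.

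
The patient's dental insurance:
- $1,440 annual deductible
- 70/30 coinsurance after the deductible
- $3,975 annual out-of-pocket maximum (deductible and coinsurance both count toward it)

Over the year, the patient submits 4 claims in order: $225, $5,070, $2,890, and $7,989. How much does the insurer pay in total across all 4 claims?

Bill 1, $225: fully absorbed by the deductible. Patient owes $225 (running OOP $225). Plan pays $225 − $225 = $0.
Bill 2, $5,070: deductible takes $1,215, $3,855 remains; patient's 30% is $1,156.50. Cost to patient: $2,371.50. OOP to date $2,596.50. Insurer: $5,070 − $2,371.50 = $2,698.50.
Bill 3, $2,890: 30% coinsurance on $2,890 = $867. Cost to patient: $867. OOP to date $3,463.50. Insurer: $2,890 − $867 = $2,023.
Bill 4, $7,989: deductible already satisfied, so patient's share is 30% × $7,989 = $2,396.70. Adding that to $3,463.50 gives $5,860.20, past the $3,975 cap; patient pays only $3,975 − $3,463.50 = $511.50. Insurer: $7,989 − $511.50 = $7,477.50.
Insurer total = bills − patient's total = $16,174 − $3,975 = $12,199.

$12,199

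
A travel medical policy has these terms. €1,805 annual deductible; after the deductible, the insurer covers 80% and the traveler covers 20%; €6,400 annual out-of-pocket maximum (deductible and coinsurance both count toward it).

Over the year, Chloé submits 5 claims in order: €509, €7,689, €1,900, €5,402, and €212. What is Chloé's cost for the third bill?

€380

Claim 1 — €509: entire amount goes to the deductible. Cost to traveler: €509. OOP to date €509.
Claim 2 — €7,689: deductible takes €1,296, €6,393 remains; 20% of €6,393 = €1,278.60. Cost to traveler: €2,574.60. OOP to date €3,083.60.
Claim 3 — €1,900: deductible already satisfied, so traveler's share is 20% × €1,900 = €380. Cost to traveler: €380. OOP to date €3,463.60.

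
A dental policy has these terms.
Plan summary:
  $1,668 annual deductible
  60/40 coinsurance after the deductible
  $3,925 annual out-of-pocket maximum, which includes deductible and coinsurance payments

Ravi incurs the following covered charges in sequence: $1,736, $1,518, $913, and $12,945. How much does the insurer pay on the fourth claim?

Claim 1 ($1,736): $1,668 to deductible, leaving $68; coinsurance $68 × 40% = $27.20. Cost to patient: $1,695.20. OOP to date $1,695.20. Insurer: $1,736 − $1,695.20 = $40.80.
Claim 2 ($1,518): 40% coinsurance on $1,518 = $607.20. Patient pays $607.20; OOP now $2,302.40. Insurer: $1,518 − $607.20 = $910.80.
Claim 3 ($913): deductible already satisfied, so patient's share is 40% × $913 = $365.20. Patient pays $365.20; OOP now $2,667.60. Plan pays $913 − $365.20 = $547.80.
Claim 4 ($12,945): deductible already satisfied, so patient's share is 40% × $12,945 = $5,178. OOP would hit $7,845.60 > $3,925, so the cap limits the patient to $3,925 − $2,667.60 = $1,257.40. Insurer: $12,945 − $1,257.40 = $11,687.60.

$11,687.60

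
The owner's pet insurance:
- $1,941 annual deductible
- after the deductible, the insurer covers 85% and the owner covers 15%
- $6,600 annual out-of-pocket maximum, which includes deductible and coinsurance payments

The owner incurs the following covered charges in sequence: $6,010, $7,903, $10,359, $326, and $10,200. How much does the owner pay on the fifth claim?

$1,260.45

#1 ($6,010): $1,941 finishes the deductible; $4,069 goes to coinsurance; owner's 15% is $610.35. Owner pays $2,551.35; OOP now $2,551.35.
#2 ($7,903): deductible met; 15% of $7,903 = $1,185.45. Cost to owner: $1,185.45. OOP to date $3,736.80.
#3 ($10,359): deductible already satisfied, so owner's share is 15% × $10,359 = $1,553.85. Owner owes $1,553.85 (running OOP $5,290.65).
#4 ($326): deductible met; 15% of $326 = $48.90. Cost to owner: $48.90. OOP to date $5,339.55.
#5 ($10,200): 15% coinsurance on $10,200 = $1,530. Adding that to $5,339.55 gives $6,869.55, past the $6,600 cap; owner pays only $6,600 − $5,339.55 = $1,260.45.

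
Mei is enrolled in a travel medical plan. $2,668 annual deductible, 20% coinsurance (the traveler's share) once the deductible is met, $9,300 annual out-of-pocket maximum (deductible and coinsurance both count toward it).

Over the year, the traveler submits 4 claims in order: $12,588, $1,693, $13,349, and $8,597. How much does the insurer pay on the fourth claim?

Bill 1, $12,588: $2,668 to deductible, leaving $9,920; traveler's 20% is $1,984. Traveler owes $4,652 (running OOP $4,652). Plan pays $12,588 − $4,652 = $7,936.
Bill 2, $1,693: deductible already satisfied, so traveler's share is 20% × $1,693 = $338.60. Traveler pays $338.60; OOP now $4,990.60. Plan pays $1,693 − $338.60 = $1,354.40.
Bill 3, $13,349: deductible already satisfied, so traveler's share is 20% × $13,349 = $2,669.80. Cost to traveler: $2,669.80. OOP to date $7,660.40. Plan pays $13,349 − $2,669.80 = $10,679.20.
Bill 4, $8,597: deductible already satisfied, so traveler's share is 20% × $8,597 = $1,719.40. That would push OOP to $9,379.80, over the $9,300 cap, so traveler pays $9,300 − $7,660.40 = $1,639.60. Insurer: $8,597 − $1,639.60 = $6,957.40.

$6,957.40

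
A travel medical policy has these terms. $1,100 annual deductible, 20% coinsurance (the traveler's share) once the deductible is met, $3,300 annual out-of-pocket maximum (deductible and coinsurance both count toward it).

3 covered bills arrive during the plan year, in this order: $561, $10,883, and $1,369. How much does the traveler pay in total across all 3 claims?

Claim 1 — $561: entire amount goes to the deductible. Traveler pays $561; OOP now $561.
Claim 2 — $10,883: $539 to deductible, leaving $10,344; traveler's 20% is $2,068.80. Traveler pays $2,607.80; OOP now $3,168.80.
Claim 3 — $1,369: deductible already satisfied, so traveler's share is 20% × $1,369 = $273.80. OOP would hit $3,442.60 > $3,300, so the cap limits the traveler to $3,300 − $3,168.80 = $131.20.
Total paid by the traveler: $561 + $2,607.80 + $131.20 = $3,300.

$3,300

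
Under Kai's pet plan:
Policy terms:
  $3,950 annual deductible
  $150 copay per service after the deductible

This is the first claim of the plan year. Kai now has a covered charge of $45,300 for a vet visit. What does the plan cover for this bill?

Nothing has been paid toward the $3,950 deductible, so the first $3,950 of this charge is applied there.
That leaves $45,300 − $3,950 = $41,350 for the copay.
Copay on this service: $150.
That puts the owner's cost at $3,950 + $150 = $4,100.
Insurer pays the balance: $45,300 − $4,100 = $41,200.

$41,200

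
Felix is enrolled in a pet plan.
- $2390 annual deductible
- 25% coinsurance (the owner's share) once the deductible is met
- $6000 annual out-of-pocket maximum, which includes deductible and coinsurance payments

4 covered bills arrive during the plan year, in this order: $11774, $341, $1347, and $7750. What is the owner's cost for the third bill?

$336.75

#1 ($11774): $2390 finishes the deductible; $9384 goes to coinsurance; coinsurance $9384 × 25% = $2346. Cost to owner: $4736. OOP to date $4736.
#2 ($341): 25% coinsurance on $341 = $85.25. Owner owes $85.25 (running OOP $4821.25).
#3 ($1347): deductible already satisfied, so owner's share is 25% × $1347 = $336.75. Owner owes $336.75 (running OOP $5158).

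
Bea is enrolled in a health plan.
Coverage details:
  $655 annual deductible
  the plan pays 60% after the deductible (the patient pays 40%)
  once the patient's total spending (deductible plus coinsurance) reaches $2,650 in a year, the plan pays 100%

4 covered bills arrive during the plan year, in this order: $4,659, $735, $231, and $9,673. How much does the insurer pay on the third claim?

$138.60

#1 ($4,659): $655 finishes the deductible; $4,004 goes to coinsurance; 40% of $4,004 = $1,601.60. Patient owes $2,256.60 (running OOP $2,256.60). Plan pays $4,659 − $2,256.60 = $2,402.40.
#2 ($735): 40% coinsurance on $735 = $294. Patient pays $294; OOP now $2,550.60. Plan pays $735 − $294 = $441.
#3 ($231): 40% coinsurance on $231 = $92.40. Patient owes $92.40 (running OOP $2,643). Insurer: $231 − $92.40 = $138.60.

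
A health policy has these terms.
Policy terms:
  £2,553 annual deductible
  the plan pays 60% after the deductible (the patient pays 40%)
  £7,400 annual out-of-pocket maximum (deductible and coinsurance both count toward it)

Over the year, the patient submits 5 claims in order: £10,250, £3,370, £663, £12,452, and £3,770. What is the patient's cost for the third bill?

Claim 1 (£10,250): £2,553 to deductible, leaving £7,697; 40% of £7,697 = £3,078.80. Patient owes £5,631.80 (running OOP £5,631.80).
Claim 2 (£3,370): deductible met; 40% of £3,370 = £1,348. Cost to patient: £1,348. OOP to date £6,979.80.
Claim 3 (£663): deductible met; 40% of £663 = £265.20. Cost to patient: £265.20. OOP to date £7,245.

£265.20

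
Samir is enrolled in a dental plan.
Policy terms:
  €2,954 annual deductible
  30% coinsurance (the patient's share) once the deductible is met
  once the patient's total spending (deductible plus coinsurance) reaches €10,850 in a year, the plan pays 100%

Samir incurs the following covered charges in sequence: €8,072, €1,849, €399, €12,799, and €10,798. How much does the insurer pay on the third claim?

Claim 1 — €8,072: €2,954 to deductible, leaving €5,118; 30% of €5,118 = €1,535.40. Patient owes €4,489.40 (running OOP €4,489.40). Insurer: €8,072 − €4,489.40 = €3,582.60.
Claim 2 — €1,849: 30% coinsurance on €1,849 = €554.70. Patient owes €554.70 (running OOP €5,044.10). Plan pays €1,849 − €554.70 = €1,294.30.
Claim 3 — €399: deductible met; 30% of €399 = €119.70. Cost to patient: €119.70. OOP to date €5,163.80. Plan pays €399 − €119.70 = €279.30.

€279.30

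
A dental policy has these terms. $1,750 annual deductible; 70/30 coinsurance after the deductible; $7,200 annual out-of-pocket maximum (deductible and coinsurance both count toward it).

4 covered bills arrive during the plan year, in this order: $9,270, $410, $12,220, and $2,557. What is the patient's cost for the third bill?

$3,071

Bill 1, $9,270: $1,750 finishes the deductible; $7,520 goes to coinsurance; patient's 30% is $2,256. Cost to patient: $4,006. OOP to date $4,006.
Bill 2, $410: deductible met; 30% of $410 = $123. Cost to patient: $123. OOP to date $4,129.
Bill 3, $12,220: deductible met; 30% of $12,220 = $3,666. OOP would hit $7,795 > $7,200, so the cap limits the patient to $7,200 − $4,129 = $3,071.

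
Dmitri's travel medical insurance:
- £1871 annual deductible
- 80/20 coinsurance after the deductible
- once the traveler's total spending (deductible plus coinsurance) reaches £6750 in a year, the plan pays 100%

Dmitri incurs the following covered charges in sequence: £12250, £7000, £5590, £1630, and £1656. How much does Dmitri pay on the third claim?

Bill 1, £12250: £1871 finishes the deductible; £10379 goes to coinsurance; traveler's 20% is £2075.80. Cost to traveler: £3946.80. OOP to date £3946.80.
Bill 2, £7000: deductible already satisfied, so traveler's share is 20% × £7000 = £1400. Traveler owes £1400 (running OOP £5346.80).
Bill 3, £5590: deductible met; 20% of £5590 = £1118. Cost to traveler: £1118. OOP to date £6464.80.

£1118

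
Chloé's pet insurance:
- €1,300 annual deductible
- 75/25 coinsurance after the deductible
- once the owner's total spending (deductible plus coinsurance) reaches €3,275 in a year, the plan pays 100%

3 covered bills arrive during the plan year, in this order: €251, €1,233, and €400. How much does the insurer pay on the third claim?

Bill 1, €251: entire amount goes to the deductible. Owner owes €251 (running OOP €251). Plan pays €251 − €251 = €0.
Bill 2, €1,233: €1,049 to deductible, leaving €184; coinsurance €184 × 25% = €46. Cost to owner: €1,095. OOP to date €1,346. Plan pays €1,233 − €1,095 = €138.
Bill 3, €400: 25% coinsurance on €400 = €100. Owner owes €100 (running OOP €1,446). Insurer: €400 − €100 = €300.

€300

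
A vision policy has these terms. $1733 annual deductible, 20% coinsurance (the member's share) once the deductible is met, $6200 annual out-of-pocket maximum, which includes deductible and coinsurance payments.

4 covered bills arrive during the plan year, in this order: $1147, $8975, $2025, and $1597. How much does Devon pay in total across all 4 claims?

$4135.20

#1 ($1147): fully absorbed by the deductible. Cost to member: $1147. OOP to date $1147.
#2 ($8975): deductible takes $586, $8389 remains; coinsurance $8389 × 20% = $1677.80. Cost to member: $2263.80. OOP to date $3410.80.
#3 ($2025): deductible already satisfied, so member's share is 20% × $2025 = $405. Cost to member: $405. OOP to date $3815.80.
#4 ($1597): deductible already satisfied, so member's share is 20% × $1597 = $319.40. Member pays $319.40; OOP now $4135.20.
Total paid by the member: $1147 + $2263.80 + $405 + $319.40 = $4135.20.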